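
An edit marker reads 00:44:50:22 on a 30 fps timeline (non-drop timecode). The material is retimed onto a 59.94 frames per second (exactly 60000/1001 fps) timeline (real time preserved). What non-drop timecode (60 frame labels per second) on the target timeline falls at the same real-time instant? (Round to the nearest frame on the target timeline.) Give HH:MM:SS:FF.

00:44:48:03

Source frame index: (0×3600 + 44×60 + 50) × 30 + 22 = 80722.
Real time: 80722 / (30) = 40361/15 s.
Target frame: (40361/15) × (60000/1001) = 161444000/1001 ≈ 161282.717 → 161283.
At 60 labels/s: frame 161283 → 00:44:48:03.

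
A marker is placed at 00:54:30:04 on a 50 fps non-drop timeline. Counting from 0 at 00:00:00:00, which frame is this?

163504

Total seconds to the label: (0 × 3600 + 54 × 60 + 30) = 3270.
Frame index = 3270 × 50 + 4 = 163504.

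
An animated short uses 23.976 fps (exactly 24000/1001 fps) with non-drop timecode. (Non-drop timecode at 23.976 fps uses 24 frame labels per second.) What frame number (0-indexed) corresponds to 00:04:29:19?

frame 6475

Total seconds to the label: (0 × 3600 + 4 × 60 + 29) = 269.
Frame index = 269 × 24 + 19 = 6475.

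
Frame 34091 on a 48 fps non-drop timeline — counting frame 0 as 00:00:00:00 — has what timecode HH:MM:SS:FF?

34091 ÷ 48 = 710 full seconds, remainder 11 frames.
710 s = 0 h 11 min 50 s.
Timecode: 00:11:50:11.

00:11:50:11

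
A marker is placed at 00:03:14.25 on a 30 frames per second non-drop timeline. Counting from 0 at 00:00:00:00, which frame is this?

5845

Total seconds to the label: (0 × 3600 + 3 × 60 + 14) = 194.
Frame index = 194 × 30 + 25 = 5845.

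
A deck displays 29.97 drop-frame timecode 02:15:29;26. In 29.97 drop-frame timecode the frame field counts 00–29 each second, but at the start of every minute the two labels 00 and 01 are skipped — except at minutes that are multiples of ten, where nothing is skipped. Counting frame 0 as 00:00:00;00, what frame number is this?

243652

As if non-drop at 30 labels/s: (2 × 3600 + 15 × 60 + 29) × 30 + 26 = 243896.
Minute boundaries passed: 135; those not divisible by 10: 135 − 13 = 122; dropped labels = 2 × 122 = 244.
Actual frame index = 243896 − 244 = 243652.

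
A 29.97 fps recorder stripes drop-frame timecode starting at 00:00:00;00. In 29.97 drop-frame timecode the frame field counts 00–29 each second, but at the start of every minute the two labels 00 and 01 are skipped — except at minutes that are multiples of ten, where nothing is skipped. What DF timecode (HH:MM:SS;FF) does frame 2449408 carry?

Ten DF minutes hold 17982 frames, so frame 2449408 lies in block 136 (frames 2445552–2463533) with 3856 frames into that block.
The block's first minute is 1800 frames and the rest 1798 each; 3856 frames reaches minute 2, so 136 × 18 + 2 × 2 = 2452 labels have been skipped so far.
Adding those back, label number 2449408 + 2452 = 2451860 at 30 labels/s is 81728 s + 20 f = 22 h 42 min 8 s frame 20, i.e. 22:42:08;20.

22:42:08;20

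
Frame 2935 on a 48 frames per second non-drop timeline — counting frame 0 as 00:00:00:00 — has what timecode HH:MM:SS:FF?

00:01:01:07

2935 ÷ 48 = 61 full seconds, remainder 7 frames.
61 s = 0 h 1 min 1 s.
Timecode: 00:01:01:07.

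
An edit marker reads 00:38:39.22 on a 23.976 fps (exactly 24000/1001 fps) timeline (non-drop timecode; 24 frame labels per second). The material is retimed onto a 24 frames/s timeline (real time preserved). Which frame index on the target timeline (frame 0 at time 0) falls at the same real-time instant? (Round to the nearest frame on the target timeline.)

Source frame index: (0×3600 + 38×60 + 39) × 24 + 22 = 55678.
Real time: 55678 / (24000/1001) = 27866839/12000 s.
Target frame: (27866839/12000) × (24) = 27866839/500 ≈ 55733.678 → 55734.

frame 55734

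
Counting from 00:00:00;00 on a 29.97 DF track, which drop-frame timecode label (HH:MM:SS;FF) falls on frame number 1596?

00:00:53;06

Ten DF minutes hold 17982 frames, so frame 1596 lies in block 0 (frames 0–17981) with 1596 frames into that block.
The block's first minute is 1800 frames and the rest 1798 each; 1596 frames reaches minute 0, so 0 × 18 + 0 × 2 = 0 labels have been skipped so far.
Adding those back, label number 1596 + 0 = 1596 at 30 labels/s is 53 s + 6 f = 0 h 0 min 53 s frame 6, i.e. 00:00:53;06.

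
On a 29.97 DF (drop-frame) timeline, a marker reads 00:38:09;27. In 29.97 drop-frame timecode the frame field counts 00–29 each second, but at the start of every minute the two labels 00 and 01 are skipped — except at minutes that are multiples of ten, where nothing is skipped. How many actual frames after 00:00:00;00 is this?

68627

Complete 10-minute blocks: 3, each 17982 frames → 53946.
Remaining 8 whole minutes in the current block: 1800 + 7 × 1798 = 14386 frames.
Within the current minute: 9 × 30 + 27 − 2 = 295 (labels ;00/;01 skipped at this minute). Total = 53946 + 14386 + 295 = 68627.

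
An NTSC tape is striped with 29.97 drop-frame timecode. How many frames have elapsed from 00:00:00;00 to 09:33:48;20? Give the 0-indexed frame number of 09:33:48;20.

As if non-drop at 30 labels/s: (9 × 3600 + 33 × 60 + 48) × 30 + 20 = 1032860.
Minute boundaries passed: 573; those not divisible by 10: 573 − 57 = 516; dropped labels = 2 × 516 = 1032.
Actual frame index = 1032860 − 1032 = 1031828.

1031828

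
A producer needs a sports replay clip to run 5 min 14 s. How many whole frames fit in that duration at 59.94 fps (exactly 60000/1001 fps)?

5 min 14 s = 314 s.
Frames = 314 × 60000/1001 = 18840000/1001 ≈ 18821.1788.
Complete frames: 18821.

18821 frames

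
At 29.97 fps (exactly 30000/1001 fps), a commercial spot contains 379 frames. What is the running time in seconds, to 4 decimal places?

12.6460 seconds

Running time = 379 × 1001/30000 = 379379/30000 s ≈ 12.6460 s.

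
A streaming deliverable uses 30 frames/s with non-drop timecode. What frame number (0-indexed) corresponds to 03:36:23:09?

frame 389499

Total seconds to the label: (3 × 3600 + 36 × 60 + 23) = 12983.
Frame index = 12983 × 30 + 9 = 389499.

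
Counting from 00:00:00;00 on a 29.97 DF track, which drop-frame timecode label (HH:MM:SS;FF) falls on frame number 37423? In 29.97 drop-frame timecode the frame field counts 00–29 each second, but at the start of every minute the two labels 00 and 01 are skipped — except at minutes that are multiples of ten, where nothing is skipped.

Ten DF minutes hold 17982 frames, so frame 37423 lies in block 2 (frames 35964–53945) with 1459 frames into that block.
The block's first minute is 1800 frames and the rest 1798 each; 1459 frames reaches minute 0, so 2 × 18 + 0 × 2 = 36 labels have been skipped so far.
Adding those back, label number 37423 + 36 = 37459 at 30 labels/s is 1248 s + 19 f = 0 h 20 min 48 s frame 19, i.e. 00:20:48;19.

00:20:48;19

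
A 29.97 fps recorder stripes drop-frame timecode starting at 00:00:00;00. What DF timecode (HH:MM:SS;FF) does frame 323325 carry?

02:59:48;09

Each 10-minute DF block holds 10 × 60 × 30 − 9 × 2 = 17982 frames. 323325 ÷ 17982 → 17 full blocks, remainder 17631.
Within the partial block the first minute is 1800 frames and each further minute 1798, so 9 further minute boundaries passed. Total skipped labels = 18 × 17 + 2 × 9 = 324.
Non-drop label index = 323325 + 324 = 323649; at 30 labels/s that is 02:59:48:09, i.e. DF 02:59:48;09.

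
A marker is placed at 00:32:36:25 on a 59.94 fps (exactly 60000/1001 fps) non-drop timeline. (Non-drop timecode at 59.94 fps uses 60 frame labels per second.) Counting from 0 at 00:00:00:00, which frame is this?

Total seconds to the label: (0 × 3600 + 32 × 60 + 36) = 1956.
Frame index = 1956 × 60 + 25 = 117385.

117385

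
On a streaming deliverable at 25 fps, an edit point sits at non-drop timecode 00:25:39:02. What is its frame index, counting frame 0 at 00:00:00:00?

Total seconds to the label: (0 × 3600 + 25 × 60 + 39) = 1539.
Frame index = 1539 × 25 + 2 = 38477.

38477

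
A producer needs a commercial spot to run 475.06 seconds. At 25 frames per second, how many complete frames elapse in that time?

11876 frames

Frames = 475.06 × 25 = 23753/2 ≈ 11876.5000.
Complete frames: 11876.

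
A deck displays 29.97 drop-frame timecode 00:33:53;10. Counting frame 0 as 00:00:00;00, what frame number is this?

60940

As if non-drop at 30 labels/s: (0 × 3600 + 33 × 60 + 53) × 30 + 10 = 61000.
Minute boundaries passed: 33; those not divisible by 10: 33 − 3 = 30; dropped labels = 2 × 30 = 60.
Actual frame index = 61000 − 60 = 60940.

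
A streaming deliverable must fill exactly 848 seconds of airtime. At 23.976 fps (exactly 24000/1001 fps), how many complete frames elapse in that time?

20331 frames

Frames = 848 × 24000/1001 = 20352000/1001 ≈ 20331.6683.
Complete frames: 20331.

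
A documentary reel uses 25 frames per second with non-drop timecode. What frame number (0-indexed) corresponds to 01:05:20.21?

frame 98021

Total seconds to the label: (1 × 3600 + 5 × 60 + 20) = 3920.
Frame index = 3920 × 25 + 21 = 98021.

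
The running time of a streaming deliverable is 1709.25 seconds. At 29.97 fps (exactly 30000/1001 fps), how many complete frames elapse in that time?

51226 frames

Frames = 1709.25 × 30000/1001 = 51277500/1001 ≈ 51226.2737.
Complete frames: 51226.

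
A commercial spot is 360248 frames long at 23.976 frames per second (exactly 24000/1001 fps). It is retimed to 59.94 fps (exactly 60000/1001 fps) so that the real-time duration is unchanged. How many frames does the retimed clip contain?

900620 frames

Target frames = source frames × (target rate / source rate) = 360248 × (60000/1001)/(24000/1001) = 360248 × 5/2 = 900620.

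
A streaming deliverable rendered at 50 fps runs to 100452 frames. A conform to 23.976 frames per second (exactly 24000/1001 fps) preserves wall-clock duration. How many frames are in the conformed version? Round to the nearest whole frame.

48169 frames

Frames at target rate = 100452 × (24000/1001) / (50) = 4383360/91 ≈ 48168.791.
Nearest whole frame: 48169.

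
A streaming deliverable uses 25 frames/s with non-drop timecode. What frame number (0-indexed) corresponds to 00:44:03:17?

Total seconds to the label: (0 × 3600 + 44 × 60 + 3) = 2643.
Frame index = 2643 × 25 + 17 = 66092.

frame 66092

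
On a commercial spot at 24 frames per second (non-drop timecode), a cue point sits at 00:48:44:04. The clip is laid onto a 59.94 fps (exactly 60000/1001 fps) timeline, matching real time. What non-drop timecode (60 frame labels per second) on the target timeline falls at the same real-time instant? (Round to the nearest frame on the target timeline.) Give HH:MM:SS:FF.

00:48:41:15

Source frame index: (0×3600 + 48×60 + 44) × 24 + 4 = 70180.
Real time: 70180 / (24) = 17545/6 s.
Target frame: (17545/6) × (60000/1001) = 15950000/91 ≈ 175274.725 → 175275.
At 60 labels/s: frame 175275 → 00:48:41:15.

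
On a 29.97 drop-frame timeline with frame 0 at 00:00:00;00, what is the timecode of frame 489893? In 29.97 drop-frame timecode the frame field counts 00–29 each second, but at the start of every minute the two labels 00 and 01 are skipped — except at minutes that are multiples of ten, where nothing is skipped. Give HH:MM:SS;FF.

Each 10-minute DF block holds 10 × 60 × 30 − 9 × 2 = 17982 frames. 489893 ÷ 17982 → 27 full blocks, remainder 4379.
Within the partial block the first minute is 1800 frames and each further minute 1798, so 2 further minute boundaries passed. Total skipped labels = 18 × 27 + 2 × 2 = 490.
Non-drop label index = 489893 + 490 = 490383; at 30 labels/s that is 04:32:26:03, i.e. DF 04:32:26;03.

04:32:26;03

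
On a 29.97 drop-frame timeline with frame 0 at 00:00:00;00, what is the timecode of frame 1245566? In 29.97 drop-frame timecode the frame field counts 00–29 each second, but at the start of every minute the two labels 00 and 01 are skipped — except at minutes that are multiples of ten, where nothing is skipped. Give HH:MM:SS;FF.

11:32:40;12

Ten DF minutes hold 17982 frames, so frame 1245566 lies in block 69 (frames 1240758–1258739) with 4808 frames into that block.
The block's first minute is 1800 frames and the rest 1798 each; 4808 frames reaches minute 2, so 69 × 18 + 2 × 2 = 1246 labels have been skipped so far.
Adding those back, label number 1245566 + 1246 = 1246812 at 30 labels/s is 41560 s + 12 f = 11 h 32 min 40 s frame 12, i.e. 11:32:40;12.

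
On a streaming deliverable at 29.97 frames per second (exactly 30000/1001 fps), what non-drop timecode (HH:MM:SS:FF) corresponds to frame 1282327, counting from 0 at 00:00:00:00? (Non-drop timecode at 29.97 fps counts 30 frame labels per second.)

1282327 ÷ 30 = 42744 full seconds, remainder 7 frames.
42744 s = 11 h 52 min 24 s.
Timecode: 11:52:24:07.

11:52:24:07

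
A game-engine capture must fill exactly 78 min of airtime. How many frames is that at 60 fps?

280800 frames

78 min = 4680 s.
Frames = 4680 × 60 = 280800.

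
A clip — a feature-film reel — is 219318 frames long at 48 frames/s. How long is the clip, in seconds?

Running time = 219318 / (48) = 4569.125 s.

4569.125 seconds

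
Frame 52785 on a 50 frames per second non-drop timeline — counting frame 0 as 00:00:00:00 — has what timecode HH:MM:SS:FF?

00:17:35:35

52785 ÷ 50 = 1055 full seconds, remainder 35 frames.
1055 s = 0 h 17 min 35 s.
Timecode: 00:17:35:35.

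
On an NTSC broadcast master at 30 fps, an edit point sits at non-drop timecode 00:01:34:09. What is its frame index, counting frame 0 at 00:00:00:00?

frame 2829

Total seconds to the label: (0 × 3600 + 1 × 60 + 34) = 94.
Frame index = 94 × 30 + 9 = 2829.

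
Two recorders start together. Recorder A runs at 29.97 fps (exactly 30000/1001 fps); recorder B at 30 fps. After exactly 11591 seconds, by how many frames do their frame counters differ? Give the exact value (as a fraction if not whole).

347730/1001 frames

A emits 30000/1001 × 11591 = 347730000/1001 frames; B emits 30 × 11591 = 347730.
Difference = 347730/1001 frames (≈ 347.3826); B is ahead of A.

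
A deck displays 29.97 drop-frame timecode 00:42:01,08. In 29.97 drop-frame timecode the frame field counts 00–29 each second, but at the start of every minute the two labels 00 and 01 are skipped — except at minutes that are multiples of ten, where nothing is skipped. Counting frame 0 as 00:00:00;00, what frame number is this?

As if non-drop at 30 labels/s: (0 × 3600 + 42 × 60 + 1) × 30 + 8 = 75638.
Minute boundaries passed: 42; those not divisible by 10: 42 − 4 = 38; dropped labels = 2 × 38 = 76.
Actual frame index = 75638 − 76 = 75562.

75562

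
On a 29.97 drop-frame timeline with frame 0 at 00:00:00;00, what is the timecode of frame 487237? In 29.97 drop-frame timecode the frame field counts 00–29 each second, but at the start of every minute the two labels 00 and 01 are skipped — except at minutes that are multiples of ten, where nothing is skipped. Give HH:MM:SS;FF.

04:30:57;13

Ten DF minutes hold 17982 frames, so frame 487237 lies in block 27 (frames 485514–503495) with 1723 frames into that block.
The block's first minute is 1800 frames and the rest 1798 each; 1723 frames reaches minute 0, so 27 × 18 + 0 × 2 = 486 labels have been skipped so far.
Adding those back, label number 487237 + 486 = 487723 at 30 labels/s is 16257 s + 13 f = 4 h 30 min 57 s frame 13, i.e. 04:30:57;13.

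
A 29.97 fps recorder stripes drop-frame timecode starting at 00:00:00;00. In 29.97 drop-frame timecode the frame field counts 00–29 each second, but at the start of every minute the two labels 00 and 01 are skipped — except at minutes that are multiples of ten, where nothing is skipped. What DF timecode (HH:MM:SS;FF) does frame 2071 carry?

Ten DF minutes hold 17982 frames, so frame 2071 lies in block 0 (frames 0–17981) with 2071 frames into that block.
The block's first minute is 1800 frames and the rest 1798 each; 2071 frames reaches minute 1, so 0 × 18 + 1 × 2 = 2 labels have been skipped so far.
Adding those back, label number 2071 + 2 = 2073 at 30 labels/s is 69 s + 3 f = 0 h 1 min 9 s frame 3, i.e. 00:01:09;03.

00:01:09;03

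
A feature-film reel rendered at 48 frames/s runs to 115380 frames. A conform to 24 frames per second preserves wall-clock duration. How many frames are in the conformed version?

57690 frames

Target frames = source frames × (target rate / source rate) = 115380 × (24)/(48) = 115380 × 1/2 = 57690.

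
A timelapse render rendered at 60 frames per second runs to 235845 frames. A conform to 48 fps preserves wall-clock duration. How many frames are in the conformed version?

Target frames = source frames × (target rate / source rate) = 235845 × (48)/(60) = 235845 × 4/5 = 188676.

188676 frames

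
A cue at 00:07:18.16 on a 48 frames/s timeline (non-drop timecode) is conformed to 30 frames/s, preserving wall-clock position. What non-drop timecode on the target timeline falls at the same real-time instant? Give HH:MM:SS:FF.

00:07:18:10

Source frame index: (0×3600 + 7×60 + 18) × 48 + 16 = 21040.
Real time: 21040 / (48) = 1315/3 s.
Target frame: (1315/3) × (30) = 13150.
At 30 labels/s: frame 13150 → 00:07:18:10.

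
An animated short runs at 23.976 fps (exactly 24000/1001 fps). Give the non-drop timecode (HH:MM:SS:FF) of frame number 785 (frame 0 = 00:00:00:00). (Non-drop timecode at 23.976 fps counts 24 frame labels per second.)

785 ÷ 24 = 32 full seconds, remainder 17 frames.
32 s = 0 h 0 min 32 s.
Timecode: 00:00:32:17.

00:00:32:17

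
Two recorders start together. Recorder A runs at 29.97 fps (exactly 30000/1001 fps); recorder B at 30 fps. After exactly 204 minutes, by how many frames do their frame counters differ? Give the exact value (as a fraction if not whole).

367200/1001 frames

204 min = 12240 s.
A emits 30000/1001 × 12240 = 367200000/1001 frames; B emits 30 × 12240 = 367200.
Difference = 367200/1001 frames (≈ 366.8332); B is ahead of A.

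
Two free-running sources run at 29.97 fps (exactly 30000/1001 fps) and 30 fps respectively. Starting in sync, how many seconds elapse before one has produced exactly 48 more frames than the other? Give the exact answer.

1601.6 seconds

The gap grows by |30 − 30000/1001| = 30/1001 frames per second.
Time for a 48-frame gap: 48 ÷ (30/1001) = 1601.6 s.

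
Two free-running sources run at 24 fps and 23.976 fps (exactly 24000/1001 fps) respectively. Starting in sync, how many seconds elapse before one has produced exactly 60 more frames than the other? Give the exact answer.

The gap grows by |24000/1001 − 24| = 24/1001 frames per second.
Time for a 60-frame gap: 60 ÷ (24/1001) = 2502.5 s.

2502.5 seconds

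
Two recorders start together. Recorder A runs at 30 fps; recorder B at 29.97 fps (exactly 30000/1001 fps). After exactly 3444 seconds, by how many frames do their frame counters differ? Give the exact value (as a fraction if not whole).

A emits 30 × 3444 = 103320 frames; B emits 30000/1001 × 3444 = 14760000/143.
Difference = 14760/143 frames (≈ 103.2168); B is behind A.

14760/143 frames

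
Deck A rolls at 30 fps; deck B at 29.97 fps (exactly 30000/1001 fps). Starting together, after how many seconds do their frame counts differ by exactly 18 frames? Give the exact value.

The gap grows by |30000/1001 − 30| = 30/1001 frames per second.
Time for a 18-frame gap: 18 ÷ (30/1001) = 600.6 s.

600.6 seconds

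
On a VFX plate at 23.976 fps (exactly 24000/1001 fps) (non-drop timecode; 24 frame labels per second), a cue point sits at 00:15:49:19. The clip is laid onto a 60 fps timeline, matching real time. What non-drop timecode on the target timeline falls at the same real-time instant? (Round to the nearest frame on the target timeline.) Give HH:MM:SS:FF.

00:15:50:44

Source frame index: (0×3600 + 15×60 + 49) × 24 + 19 = 22795.
Real time: 22795 / (24000/1001) = 4563559/4800 s.
Target frame: (4563559/4800) × (60) = 4563559/80 ≈ 57044.488 → 57044.
At 60 labels/s: frame 57044 → 00:15:50:44.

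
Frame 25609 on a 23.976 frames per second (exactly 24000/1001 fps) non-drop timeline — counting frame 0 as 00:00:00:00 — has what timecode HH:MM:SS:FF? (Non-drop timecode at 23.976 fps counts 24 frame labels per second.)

25609 ÷ 24 = 1067 full seconds, remainder 1 frame.
1067 s = 0 h 17 min 47 s.
Timecode: 00:17:47:01.

00:17:47:01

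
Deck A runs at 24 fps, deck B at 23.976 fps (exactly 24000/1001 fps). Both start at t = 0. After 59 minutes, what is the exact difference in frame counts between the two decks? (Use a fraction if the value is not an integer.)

59 min = 3540 s.
A emits 24 × 3540 = 84960 frames; B emits 24000/1001 × 3540 = 84960000/1001.
Difference = 84960/1001 frames (≈ 84.8751); B is behind A.

84960/1001 frames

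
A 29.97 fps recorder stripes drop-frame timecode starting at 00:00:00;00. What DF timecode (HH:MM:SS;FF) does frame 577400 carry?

Ten DF minutes hold 17982 frames, so frame 577400 lies in block 32 (frames 575424–593405) with 1976 frames into that block.
The block's first minute is 1800 frames and the rest 1798 each; 1976 frames reaches minute 1, so 32 × 18 + 1 × 2 = 578 labels have been skipped so far.
Adding those back, label number 577400 + 578 = 577978 at 30 labels/s is 19265 s + 28 f = 5 h 21 min 5 s frame 28, i.e. 05:21:05;28.

05:21:05;28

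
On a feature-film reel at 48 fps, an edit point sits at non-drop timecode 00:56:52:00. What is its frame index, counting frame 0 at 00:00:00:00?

Total seconds to the label: (0 × 3600 + 56 × 60 + 52) = 3412.
Frame index = 3412 × 48 + 0 = 163776.

163776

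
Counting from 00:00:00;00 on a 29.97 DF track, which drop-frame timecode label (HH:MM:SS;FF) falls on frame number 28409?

00:15:47;27

Ten DF minutes hold 17982 frames, so frame 28409 lies in block 1 (frames 17982–35963) with 10427 frames into that block.
The block's first minute is 1800 frames and the rest 1798 each; 10427 frames reaches minute 5, so 1 × 18 + 5 × 2 = 28 labels have been skipped so far.
Adding those back, label number 28409 + 28 = 28437 at 30 labels/s is 947 s + 27 f = 0 h 15 min 47 s frame 27, i.e. 00:15:47;27.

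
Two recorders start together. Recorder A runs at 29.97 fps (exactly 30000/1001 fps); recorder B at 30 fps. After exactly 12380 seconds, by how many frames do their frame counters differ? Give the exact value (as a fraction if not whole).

371400/1001 frames

A emits 30000/1001 × 12380 = 371400000/1001 frames; B emits 30 × 12380 = 371400.
Difference = 371400/1001 frames (≈ 371.0290); B is ahead of A.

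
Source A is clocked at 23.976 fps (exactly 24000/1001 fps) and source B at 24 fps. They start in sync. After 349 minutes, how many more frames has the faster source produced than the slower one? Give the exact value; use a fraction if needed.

349 min = 20940 s.
A emits 24000/1001 × 20940 = 502560000/1001 frames; B emits 24 × 20940 = 502560.
Difference = 502560/1001 frames (≈ 502.0579); B is ahead of A.

502560/1001 frames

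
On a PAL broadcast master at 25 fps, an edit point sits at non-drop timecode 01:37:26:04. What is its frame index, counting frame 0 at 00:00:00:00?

146154

Total seconds to the label: (1 × 3600 + 37 × 60 + 26) = 5846.
Frame index = 5846 × 25 + 4 = 146154.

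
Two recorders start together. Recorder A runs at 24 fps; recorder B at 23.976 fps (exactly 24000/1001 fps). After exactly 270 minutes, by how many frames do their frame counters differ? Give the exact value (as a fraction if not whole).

388800/1001 frames

270 min = 16200 s.
A emits 24 × 16200 = 388800 frames; B emits 24000/1001 × 16200 = 388800000/1001.
Difference = 388800/1001 frames (≈ 388.4116); B is behind A.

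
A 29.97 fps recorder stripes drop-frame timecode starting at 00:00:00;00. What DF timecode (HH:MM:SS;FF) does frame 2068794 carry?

Ten DF minutes hold 17982 frames, so frame 2068794 lies in block 115 (frames 2067930–2085911) with 864 frames into that block.
The block's first minute is 1800 frames and the rest 1798 each; 864 frames reaches minute 0, so 115 × 18 + 0 × 2 = 2070 labels have been skipped so far.
Adding those back, label number 2068794 + 2070 = 2070864 at 30 labels/s is 69028 s + 24 f = 19 h 10 min 28 s frame 24, i.e. 19:10:28;24.

19:10:28;24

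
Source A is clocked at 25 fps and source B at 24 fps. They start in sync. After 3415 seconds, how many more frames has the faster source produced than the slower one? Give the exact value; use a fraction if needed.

A emits 25 × 3415 = 85375 frames; B emits 24 × 3415 = 81960.
Difference = 3415 frames; B is behind A.

3415 frames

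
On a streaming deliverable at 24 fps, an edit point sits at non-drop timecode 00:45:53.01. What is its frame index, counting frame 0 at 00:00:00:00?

Total seconds to the label: (0 × 3600 + 45 × 60 + 53) = 2753.
Frame index = 2753 × 24 + 1 = 66073.

66073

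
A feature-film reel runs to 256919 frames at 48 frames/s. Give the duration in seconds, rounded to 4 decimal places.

Running time = 256919 × 1/48 = 256919/48 s ≈ 5352.4792 s.

5352.4792 seconds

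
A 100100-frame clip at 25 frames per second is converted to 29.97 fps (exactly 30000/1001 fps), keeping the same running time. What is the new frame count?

Target frames = source frames × (target rate / source rate) = 100100 × (30000/1001)/(25) = 100100 × 1200/1001 = 120000.

120000 frames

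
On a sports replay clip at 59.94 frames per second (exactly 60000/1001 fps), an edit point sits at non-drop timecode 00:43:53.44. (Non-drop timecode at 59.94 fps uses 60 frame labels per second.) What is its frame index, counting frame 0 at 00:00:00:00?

158024

Total seconds to the label: (0 × 3600 + 43 × 60 + 53) = 2633.
Frame index = 2633 × 60 + 44 = 158024.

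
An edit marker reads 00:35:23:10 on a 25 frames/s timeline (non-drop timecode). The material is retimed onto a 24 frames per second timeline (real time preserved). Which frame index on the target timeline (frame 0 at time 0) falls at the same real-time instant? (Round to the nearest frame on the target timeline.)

Source frame index: (0×3600 + 35×60 + 23) × 25 + 10 = 53085.
Real time: 53085 / (25) = 10617/5 s.
Target frame: (10617/5) × (24) = 254808/5 ≈ 50961.600 → 50962.

frame 50962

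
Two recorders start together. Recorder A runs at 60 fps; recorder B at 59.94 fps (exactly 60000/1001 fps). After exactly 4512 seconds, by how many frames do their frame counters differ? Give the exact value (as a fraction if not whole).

A emits 60 × 4512 = 270720 frames; B emits 60000/1001 × 4512 = 270720000/1001.
Difference = 270720/1001 frames (≈ 270.4496); B is behind A.

270720/1001 frames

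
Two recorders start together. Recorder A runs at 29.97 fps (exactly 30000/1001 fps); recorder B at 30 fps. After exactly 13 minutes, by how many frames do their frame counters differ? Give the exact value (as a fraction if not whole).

1800/77 frames

13 min = 780 s.
A emits 30000/1001 × 780 = 1800000/77 frames; B emits 30 × 780 = 23400.
Difference = 1800/77 frames (≈ 23.3766); B is ahead of A.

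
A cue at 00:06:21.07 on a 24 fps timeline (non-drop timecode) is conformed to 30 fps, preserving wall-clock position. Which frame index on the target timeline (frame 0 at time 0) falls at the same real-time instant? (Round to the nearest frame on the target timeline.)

Source frame index: (0×3600 + 6×60 + 21) × 24 + 7 = 9151.
Real time: 9151 / (24) = 9151/24 s.
Target frame: (9151/24) × (30) = 45755/4 ≈ 11438.750 → 11439.

frame 11439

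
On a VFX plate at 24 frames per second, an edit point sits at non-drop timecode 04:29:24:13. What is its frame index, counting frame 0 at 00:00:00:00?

387949

Total seconds to the label: (4 × 3600 + 29 × 60 + 24) = 16164.
Frame index = 16164 × 24 + 13 = 387949.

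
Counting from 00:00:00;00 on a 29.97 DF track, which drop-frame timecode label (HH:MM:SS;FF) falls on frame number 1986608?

Ten DF minutes hold 17982 frames, so frame 1986608 lies in block 110 (frames 1978020–1996001) with 8588 frames into that block.
The block's first minute is 1800 frames and the rest 1798 each; 8588 frames reaches minute 4, so 110 × 18 + 4 × 2 = 1988 labels have been skipped so far.
Adding those back, label number 1986608 + 1988 = 1988596 at 30 labels/s is 66286 s + 16 f = 18 h 24 min 46 s frame 16, i.e. 18:24:46;16.

18:24:46;16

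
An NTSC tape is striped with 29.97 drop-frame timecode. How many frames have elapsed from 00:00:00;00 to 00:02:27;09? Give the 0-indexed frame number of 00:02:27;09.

4415

As if non-drop at 30 labels/s: (0 × 3600 + 2 × 60 + 27) × 30 + 9 = 4419.
Minute boundaries passed: 2; those not divisible by 10: 2 − 0 = 2; dropped labels = 2 × 2 = 4.
Actual frame index = 4419 − 4 = 4415.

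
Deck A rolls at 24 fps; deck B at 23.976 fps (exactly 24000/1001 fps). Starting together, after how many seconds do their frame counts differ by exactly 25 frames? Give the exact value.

The gap grows by |24000/1001 − 24| = 24/1001 frames per second.
Time for a 25-frame gap: 25 ÷ (24/1001) = 25025/24 s.

25025/24 seconds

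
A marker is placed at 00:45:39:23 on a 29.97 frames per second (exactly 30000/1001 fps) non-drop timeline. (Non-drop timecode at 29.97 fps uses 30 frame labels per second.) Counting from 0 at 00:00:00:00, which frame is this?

82193

Total seconds to the label: (0 × 3600 + 45 × 60 + 39) = 2739.
Frame index = 2739 × 30 + 23 = 82193.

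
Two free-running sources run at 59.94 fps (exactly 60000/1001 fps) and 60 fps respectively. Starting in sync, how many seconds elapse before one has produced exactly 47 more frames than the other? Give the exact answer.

47047/60 seconds

The gap grows by |60 − 60000/1001| = 60/1001 frames per second.
Time for a 47-frame gap: 47 ÷ (60/1001) = 47047/60 s.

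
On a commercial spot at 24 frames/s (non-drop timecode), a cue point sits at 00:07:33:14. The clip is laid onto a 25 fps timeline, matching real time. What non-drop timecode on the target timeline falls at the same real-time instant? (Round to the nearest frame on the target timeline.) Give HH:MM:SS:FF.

00:07:33:15

Source frame index: (0×3600 + 7×60 + 33) × 24 + 14 = 10886.
Real time: 10886 / (24) = 5443/12 s.
Target frame: (5443/12) × (25) = 136075/12 ≈ 11339.583 → 11340.
At 25 labels/s: frame 11340 → 00:07:33:15.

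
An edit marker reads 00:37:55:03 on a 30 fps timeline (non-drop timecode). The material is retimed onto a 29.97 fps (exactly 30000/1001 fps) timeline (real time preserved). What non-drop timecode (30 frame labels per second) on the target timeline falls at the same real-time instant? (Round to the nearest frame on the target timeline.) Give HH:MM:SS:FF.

00:37:52:25

Source frame index: (0×3600 + 37×60 + 55) × 30 + 3 = 68253.
Real time: 68253 / (30) = 22751/10 s.
Target frame: (22751/10) × (30000/1001) = 68253000/1001 ≈ 68184.815 → 68185.
At 30 labels/s: frame 68185 → 00:37:52:25.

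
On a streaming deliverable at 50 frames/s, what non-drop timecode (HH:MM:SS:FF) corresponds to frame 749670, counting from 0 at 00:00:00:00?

04:09:53:20

749670 ÷ 50 = 14993 full seconds, remainder 20 frames.
14993 s = 4 h 9 min 53 s.
Timecode: 04:09:53:20.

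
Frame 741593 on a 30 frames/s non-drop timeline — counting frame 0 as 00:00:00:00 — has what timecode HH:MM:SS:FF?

741593 ÷ 30 = 24719 full seconds, remainder 23 frames.
24719 s = 6 h 51 min 59 s.
Timecode: 06:51:59:23.

06:51:59:23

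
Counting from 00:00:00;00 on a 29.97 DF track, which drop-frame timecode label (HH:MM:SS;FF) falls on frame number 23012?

00:12:47;24

Ten DF minutes hold 17982 frames, so frame 23012 lies in block 1 (frames 17982–35963) with 5030 frames into that block.
The block's first minute is 1800 frames and the rest 1798 each; 5030 frames reaches minute 2, so 1 × 18 + 2 × 2 = 22 labels have been skipped so far.
Adding those back, label number 23012 + 22 = 23034 at 30 labels/s is 767 s + 24 f = 0 h 12 min 47 s frame 24, i.e. 00:12:47;24.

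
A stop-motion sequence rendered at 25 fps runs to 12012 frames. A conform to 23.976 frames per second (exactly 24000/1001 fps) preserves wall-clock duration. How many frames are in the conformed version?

11520 frames

Target frames = source frames × (target rate / source rate) = 12012 × (24000/1001)/(25) = 12012 × 960/1001 = 11520.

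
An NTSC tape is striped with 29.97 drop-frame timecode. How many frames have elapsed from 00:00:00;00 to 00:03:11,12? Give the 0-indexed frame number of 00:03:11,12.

5736

As if non-drop at 30 labels/s: (0 × 3600 + 3 × 60 + 11) × 30 + 12 = 5742.
Minute boundaries passed: 3; those not divisible by 10: 3 − 0 = 3; dropped labels = 2 × 3 = 6.
Actual frame index = 5742 − 6 = 5736.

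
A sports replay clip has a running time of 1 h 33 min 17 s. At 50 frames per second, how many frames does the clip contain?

1 h 33 min 17 s = 5597 s.
Frames = 5597 × 50 = 279850.

279850 frames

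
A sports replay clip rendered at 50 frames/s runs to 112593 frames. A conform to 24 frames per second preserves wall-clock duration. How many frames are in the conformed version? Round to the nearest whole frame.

Frames at target rate = 112593 × (24) / (50) = 1351116/25 ≈ 54044.640.
Nearest whole frame: 54045.

54045 frames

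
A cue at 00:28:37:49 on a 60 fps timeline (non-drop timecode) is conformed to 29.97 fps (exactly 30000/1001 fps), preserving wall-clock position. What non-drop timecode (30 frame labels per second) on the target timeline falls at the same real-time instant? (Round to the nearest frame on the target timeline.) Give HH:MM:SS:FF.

00:28:36:03

Source frame index: (0×3600 + 28×60 + 37) × 60 + 49 = 103069.
Real time: 103069 / (60) = 103069/60 s.
Target frame: (103069/60) × (30000/1001) = 51534500/1001 ≈ 51483.017 → 51483.
At 30 labels/s: frame 51483 → 00:28:36:03.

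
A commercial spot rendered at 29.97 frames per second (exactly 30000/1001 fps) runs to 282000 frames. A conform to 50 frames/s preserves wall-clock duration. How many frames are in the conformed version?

Target frames = source frames × (target rate / source rate) = 282000 × (50)/(30000/1001) = 282000 × 1001/600 = 470470.

470470 frames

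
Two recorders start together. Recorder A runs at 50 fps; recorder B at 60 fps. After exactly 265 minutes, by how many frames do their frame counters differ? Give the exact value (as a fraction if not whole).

159000 frames

265 min = 15900 s.
A emits 50 × 15900 = 795000 frames; B emits 60 × 15900 = 954000.
Difference = 159000 frames; B is ahead of A.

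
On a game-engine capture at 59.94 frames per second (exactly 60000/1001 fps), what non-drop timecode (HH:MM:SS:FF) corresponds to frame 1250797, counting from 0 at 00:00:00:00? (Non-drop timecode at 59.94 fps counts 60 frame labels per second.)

05:47:26:37

1250797 ÷ 60 = 20846 full seconds, remainder 37 frames.
20846 s = 5 h 47 min 26 s.
Timecode: 05:47:26:37.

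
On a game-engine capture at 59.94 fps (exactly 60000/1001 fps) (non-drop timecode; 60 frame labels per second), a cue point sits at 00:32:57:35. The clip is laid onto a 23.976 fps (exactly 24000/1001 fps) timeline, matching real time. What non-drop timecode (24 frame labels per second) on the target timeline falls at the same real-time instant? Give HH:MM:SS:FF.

00:32:57:14

Source frame index: (0×3600 + 32×60 + 57) × 60 + 35 = 118655.
Real time: 118655 / (60000/1001) = 23754731/12000 s.
Target frame: (23754731/12000) × (24000/1001) = 47462.
At 24 labels/s: frame 47462 → 00:32:57:14.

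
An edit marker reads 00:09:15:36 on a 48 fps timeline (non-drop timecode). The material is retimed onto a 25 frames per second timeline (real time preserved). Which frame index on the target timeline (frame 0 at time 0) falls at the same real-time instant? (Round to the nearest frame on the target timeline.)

Source frame index: (0×3600 + 9×60 + 15) × 48 + 36 = 26676.
Real time: 26676 / (48) = 2223/4 s.
Target frame: (2223/4) × (25) = 55575/4 ≈ 13893.750 → 13894.

frame 13894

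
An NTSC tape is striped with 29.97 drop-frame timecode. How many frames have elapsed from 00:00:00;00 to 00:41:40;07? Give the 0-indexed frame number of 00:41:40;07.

74933

Complete 10-minute blocks: 4, each 17982 frames → 71928.
Remaining 1 whole minute in the current block: 1800 + 0 × 1798 = 1800 frames.
Within the current minute: 40 × 30 + 7 − 2 = 1205 (labels ;00/;01 skipped at this minute). Total = 71928 + 1800 + 1205 = 74933.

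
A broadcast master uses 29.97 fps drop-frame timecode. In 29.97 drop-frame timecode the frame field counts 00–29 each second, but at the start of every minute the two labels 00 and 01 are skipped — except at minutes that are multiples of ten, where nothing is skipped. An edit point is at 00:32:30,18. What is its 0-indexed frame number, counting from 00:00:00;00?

Complete 10-minute blocks: 3, each 17982 frames → 53946.
Remaining 2 whole minutes in the current block: 1800 + 1 × 1798 = 3598 frames.
Within the current minute: 30 × 30 + 18 − 2 = 916 (labels ;00/;01 skipped at this minute). Total = 53946 + 3598 + 916 = 58460.

58460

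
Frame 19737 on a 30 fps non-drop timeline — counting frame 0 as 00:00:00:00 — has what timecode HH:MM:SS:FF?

19737 ÷ 30 = 657 full seconds, remainder 27 frames.
657 s = 0 h 10 min 57 s.
Timecode: 00:10:57:27.

00:10:57:27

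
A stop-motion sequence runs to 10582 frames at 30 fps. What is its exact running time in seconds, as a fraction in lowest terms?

Running time = 10582 ÷ (30) = 10582 × 1/30 = 5291/15 s.

5291/15 seconds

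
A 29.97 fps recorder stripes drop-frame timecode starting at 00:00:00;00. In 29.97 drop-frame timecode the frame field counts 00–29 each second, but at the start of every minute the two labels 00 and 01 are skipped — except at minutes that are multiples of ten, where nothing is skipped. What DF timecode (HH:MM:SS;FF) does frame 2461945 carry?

Ten DF minutes hold 17982 frames, so frame 2461945 lies in block 136 (frames 2445552–2463533) with 16393 frames into that block.
The block's first minute is 1800 frames and the rest 1798 each; 16393 frames reaches minute 9, so 136 × 18 + 9 × 2 = 2466 labels have been skipped so far.
Adding those back, label number 2461945 + 2466 = 2464411 at 30 labels/s is 82147 s + 1 f = 22 h 49 min 7 s frame 1, i.e. 22:49:07;01.

22:49:07;01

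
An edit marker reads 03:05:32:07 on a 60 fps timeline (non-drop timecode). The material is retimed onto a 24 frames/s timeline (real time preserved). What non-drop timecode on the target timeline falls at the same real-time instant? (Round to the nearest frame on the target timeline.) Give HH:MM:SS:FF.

03:05:32:03

Source frame index: (3×3600 + 5×60 + 32) × 60 + 7 = 667927.
Real time: 667927 / (60) = 667927/60 s.
Target frame: (667927/60) × (24) = 1335854/5 ≈ 267170.800 → 267171.
At 24 labels/s: frame 267171 → 03:05:32:03.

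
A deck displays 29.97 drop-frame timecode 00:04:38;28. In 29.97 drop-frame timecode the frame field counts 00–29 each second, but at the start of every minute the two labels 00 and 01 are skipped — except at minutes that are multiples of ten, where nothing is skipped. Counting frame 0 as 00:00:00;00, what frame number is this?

8360

Complete 10-minute blocks: 0, each 17982 frames → 0.
Remaining 4 whole minutes in the current block: 1800 + 3 × 1798 = 7194 frames.
Within the current minute: 38 × 30 + 28 − 2 = 1166 (labels ;00/;01 skipped at this minute). Total = 0 + 7194 + 1166 = 8360.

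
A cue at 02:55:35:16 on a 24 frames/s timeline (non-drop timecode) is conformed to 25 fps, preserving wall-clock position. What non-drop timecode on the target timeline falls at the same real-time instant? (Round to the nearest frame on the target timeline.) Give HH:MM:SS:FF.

02:55:35:17

Source frame index: (2×3600 + 55×60 + 35) × 24 + 16 = 252856.
Real time: 252856 / (24) = 31607/3 s.
Target frame: (31607/3) × (25) = 790175/3 ≈ 263391.667 → 263392.
At 25 labels/s: frame 263392 → 02:55:35:17.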